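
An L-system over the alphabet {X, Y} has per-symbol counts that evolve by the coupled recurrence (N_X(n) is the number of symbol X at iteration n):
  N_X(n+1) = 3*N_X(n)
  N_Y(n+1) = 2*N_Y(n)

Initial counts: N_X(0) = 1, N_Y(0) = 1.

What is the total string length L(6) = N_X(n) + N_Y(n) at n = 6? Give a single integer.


Step 0: N_X=1, N_Y=1, L=2
Step 1: N_X=3, N_Y=2, L=5
Step 2: N_X=9, N_Y=4, L=13
Step 3: N_X=27, N_Y=8, L=35
Step 4: N_X=81, N_Y=16, L=97
Step 5: N_X=243, N_Y=32, L=275
Step 6: N_X=729, N_Y=64, L=793

Answer: 793


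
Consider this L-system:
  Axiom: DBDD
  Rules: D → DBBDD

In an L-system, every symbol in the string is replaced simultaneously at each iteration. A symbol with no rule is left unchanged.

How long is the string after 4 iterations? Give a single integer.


Step 0: length = 4
Step 1: length = 16
Step 2: length = 52
Step 3: length = 160
Step 4: length = 484

Answer: 484


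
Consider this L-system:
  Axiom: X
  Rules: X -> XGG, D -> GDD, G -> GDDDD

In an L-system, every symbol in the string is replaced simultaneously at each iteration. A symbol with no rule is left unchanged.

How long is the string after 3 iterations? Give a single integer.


Answer: 47

Derivation:
Step 0: length = 1
Step 1: length = 3
Step 2: length = 13
Step 3: length = 47


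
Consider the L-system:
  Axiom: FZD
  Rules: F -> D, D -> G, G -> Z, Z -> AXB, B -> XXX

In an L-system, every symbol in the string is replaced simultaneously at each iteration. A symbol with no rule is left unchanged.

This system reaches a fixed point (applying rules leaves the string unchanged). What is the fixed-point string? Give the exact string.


Answer: AXXXXAXXXXAXXXX

Derivation:
Step 0: FZD
Step 1: DAXBG
Step 2: GAXXXXZ
Step 3: ZAXXXXAXB
Step 4: AXBAXXXXAXXXX
Step 5: AXXXXAXXXXAXXXX
Step 6: AXXXXAXXXXAXXXX  (unchanged — fixed point at step 5)


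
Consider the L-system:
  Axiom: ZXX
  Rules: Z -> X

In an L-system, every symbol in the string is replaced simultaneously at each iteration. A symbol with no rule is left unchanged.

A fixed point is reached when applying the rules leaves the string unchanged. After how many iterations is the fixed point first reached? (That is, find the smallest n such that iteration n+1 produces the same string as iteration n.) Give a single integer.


Step 0: ZXX
Step 1: XXX
Step 2: XXX  (unchanged — fixed point at step 1)

Answer: 1


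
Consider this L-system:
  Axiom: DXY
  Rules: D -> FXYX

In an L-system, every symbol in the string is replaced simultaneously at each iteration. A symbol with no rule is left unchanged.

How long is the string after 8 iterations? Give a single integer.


Answer: 6

Derivation:
Step 0: length = 3
Step 1: length = 6
Step 2: length = 6
Step 3: length = 6
Step 4: length = 6
Step 5: length = 6
Step 6: length = 6
Step 7: length = 6
Step 8: length = 6


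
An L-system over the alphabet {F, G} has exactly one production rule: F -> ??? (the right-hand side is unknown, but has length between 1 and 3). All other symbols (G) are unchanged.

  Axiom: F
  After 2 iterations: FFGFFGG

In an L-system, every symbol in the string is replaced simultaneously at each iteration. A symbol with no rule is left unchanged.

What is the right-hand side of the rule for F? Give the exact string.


Trying F -> FFG:
  Step 0: F
  Step 1: FFG
  Step 2: FFGFFGG
Matches the given result.

Answer: FFG


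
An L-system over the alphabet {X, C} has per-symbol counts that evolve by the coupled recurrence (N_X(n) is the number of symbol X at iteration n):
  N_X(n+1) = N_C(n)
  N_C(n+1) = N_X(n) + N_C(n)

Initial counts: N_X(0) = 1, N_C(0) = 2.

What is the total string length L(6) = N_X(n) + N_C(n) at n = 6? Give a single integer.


Step 0: N_X=1, N_C=2, L=3
Step 1: N_X=2, N_C=3, L=5
Step 2: N_X=3, N_C=5, L=8
Step 3: N_X=5, N_C=8, L=13
Step 4: N_X=8, N_C=13, L=21
Step 5: N_X=13, N_C=21, L=34
Step 6: N_X=21, N_C=34, L=55

Answer: 55


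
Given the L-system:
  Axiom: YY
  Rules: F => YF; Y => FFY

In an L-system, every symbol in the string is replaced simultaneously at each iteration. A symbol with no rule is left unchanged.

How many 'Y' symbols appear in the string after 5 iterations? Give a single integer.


Answer: 82

Derivation:
Step 0: YY  (2 'Y')
Step 1: FFYFFY  (2 'Y')
Step 2: YFYFFFYYFYFFFY  (6 'Y')
Step 3: FFYYFFFYYFYFYFFFYFFYYFFFYYFYFYFFFY  (14 'Y')
Step 4: YFYFFFYFFYYFYFYFFFYFFYYFFFYYFFFYYFYFYFFFYYFYFFFYFFYYFYFYFFFYFFYYFFFYYFFFYYFYFYFFFY  (34 'Y')
Step 5: FFYYFFFYYFYFYFFFYYFYFFFYFFYYFFFYYFFFYYFYFYFFFYYFYFFFYFFYYFYFYFFFYFFYYFYFYFFFYFFYYFFFYYFFFYYFYFYFFFYFFYYFFFYYFYFYFFFYYFYFFFYFFYYFFFYYFFFYYFYFYFFFYYFYFFFYFFYYFYFYFFFYFFYYFYFYFFFYFFYYFFFYYFFFYYFYFYFFFY  (82 'Y')


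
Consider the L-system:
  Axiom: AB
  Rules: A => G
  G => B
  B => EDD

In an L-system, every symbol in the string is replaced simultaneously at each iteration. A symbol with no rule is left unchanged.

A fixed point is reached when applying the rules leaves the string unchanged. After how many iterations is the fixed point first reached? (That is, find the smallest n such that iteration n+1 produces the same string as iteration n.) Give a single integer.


Answer: 3

Derivation:
Step 0: AB
Step 1: GEDD
Step 2: BEDD
Step 3: EDDEDD
Step 4: EDDEDD  (unchanged — fixed point at step 3)


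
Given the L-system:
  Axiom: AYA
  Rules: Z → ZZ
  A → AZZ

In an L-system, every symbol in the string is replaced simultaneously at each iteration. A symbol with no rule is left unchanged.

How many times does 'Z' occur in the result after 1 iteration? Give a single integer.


Answer: 4

Derivation:
Step 0: AYA  (0 'Z')
Step 1: AZZYAZZ  (4 'Z')


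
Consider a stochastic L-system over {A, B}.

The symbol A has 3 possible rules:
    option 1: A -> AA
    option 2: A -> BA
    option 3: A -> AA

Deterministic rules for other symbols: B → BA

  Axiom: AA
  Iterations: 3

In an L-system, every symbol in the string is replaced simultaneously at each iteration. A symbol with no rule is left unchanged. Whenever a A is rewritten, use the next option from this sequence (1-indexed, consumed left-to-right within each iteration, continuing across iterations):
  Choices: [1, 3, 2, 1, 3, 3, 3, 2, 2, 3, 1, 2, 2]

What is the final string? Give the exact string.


Answer: BAAABABAAAAABABA

Derivation:
Step 0: AA
Step 1: AAAA  (used choices [1, 3])
Step 2: BAAAAAAA  (used choices [2, 1, 3, 3])
Step 3: BAAABABAAAAABABA  (used choices [3, 2, 2, 3, 1, 2, 2])


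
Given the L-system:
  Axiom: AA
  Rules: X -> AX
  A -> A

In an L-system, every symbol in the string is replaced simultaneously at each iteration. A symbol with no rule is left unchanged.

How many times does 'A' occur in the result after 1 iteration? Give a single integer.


Step 0: AA  (2 'A')
Step 1: AA  (2 'A')

Answer: 2


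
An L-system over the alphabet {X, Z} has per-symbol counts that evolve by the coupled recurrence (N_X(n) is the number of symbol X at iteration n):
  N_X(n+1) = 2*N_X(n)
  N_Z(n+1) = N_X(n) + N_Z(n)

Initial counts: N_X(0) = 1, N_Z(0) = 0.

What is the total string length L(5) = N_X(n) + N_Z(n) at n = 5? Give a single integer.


Answer: 63

Derivation:
Step 0: N_X=1, N_Z=0, L=1
Step 1: N_X=2, N_Z=1, L=3
Step 2: N_X=4, N_Z=3, L=7
Step 3: N_X=8, N_Z=7, L=15
Step 4: N_X=16, N_Z=15, L=31
Step 5: N_X=32, N_Z=31, L=63


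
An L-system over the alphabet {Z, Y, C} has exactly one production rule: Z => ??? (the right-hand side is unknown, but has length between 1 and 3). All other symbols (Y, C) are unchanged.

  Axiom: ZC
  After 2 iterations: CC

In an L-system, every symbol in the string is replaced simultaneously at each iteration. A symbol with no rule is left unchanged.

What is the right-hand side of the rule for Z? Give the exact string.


Trying Z => C:
  Step 0: ZC
  Step 1: CC
  Step 2: CC
Matches the given result.

Answer: C


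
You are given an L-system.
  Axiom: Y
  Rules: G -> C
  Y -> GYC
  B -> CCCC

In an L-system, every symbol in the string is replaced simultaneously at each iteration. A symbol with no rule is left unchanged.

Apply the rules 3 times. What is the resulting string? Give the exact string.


Step 0: Y
Step 1: GYC
Step 2: CGYCC
Step 3: CCGYCCC

Answer: CCGYCCC


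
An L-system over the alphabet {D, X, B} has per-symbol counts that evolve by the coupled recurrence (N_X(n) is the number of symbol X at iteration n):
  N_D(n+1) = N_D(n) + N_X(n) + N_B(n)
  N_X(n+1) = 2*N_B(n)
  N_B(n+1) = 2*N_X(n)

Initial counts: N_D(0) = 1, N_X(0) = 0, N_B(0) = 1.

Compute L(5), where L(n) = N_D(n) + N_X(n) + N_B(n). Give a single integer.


Step 0: N_D=1, N_X=0, N_B=1, L=2
Step 1: N_D=2, N_X=2, N_B=0, L=4
Step 2: N_D=4, N_X=0, N_B=4, L=8
Step 3: N_D=8, N_X=8, N_B=0, L=16
Step 4: N_D=16, N_X=0, N_B=16, L=32
Step 5: N_D=32, N_X=32, N_B=0, L=64

Answer: 64


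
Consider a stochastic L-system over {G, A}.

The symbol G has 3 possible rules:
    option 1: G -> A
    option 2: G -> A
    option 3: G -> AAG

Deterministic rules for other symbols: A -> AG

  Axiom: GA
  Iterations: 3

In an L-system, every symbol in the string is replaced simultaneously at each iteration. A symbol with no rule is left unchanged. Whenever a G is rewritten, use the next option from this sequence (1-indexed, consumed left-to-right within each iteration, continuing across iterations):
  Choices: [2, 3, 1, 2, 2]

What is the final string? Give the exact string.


Answer: AGAAGAAGAGA

Derivation:
Step 0: GA
Step 1: AAG  (used choices [2])
Step 2: AGAGAAG  (used choices [3])
Step 3: AGAAGAAGAGA  (used choices [1, 2, 2])


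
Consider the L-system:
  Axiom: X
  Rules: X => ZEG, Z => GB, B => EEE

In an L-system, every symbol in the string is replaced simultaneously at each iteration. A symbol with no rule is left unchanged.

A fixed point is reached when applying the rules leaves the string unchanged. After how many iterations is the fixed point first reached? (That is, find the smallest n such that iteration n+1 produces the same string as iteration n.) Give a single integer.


Answer: 3

Derivation:
Step 0: X
Step 1: ZEG
Step 2: GBEG
Step 3: GEEEEG
Step 4: GEEEEG  (unchanged — fixed point at step 3)


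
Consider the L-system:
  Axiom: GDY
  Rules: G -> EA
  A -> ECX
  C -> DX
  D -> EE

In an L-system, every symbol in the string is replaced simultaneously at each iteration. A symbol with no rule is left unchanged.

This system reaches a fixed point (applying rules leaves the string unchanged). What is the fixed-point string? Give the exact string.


Step 0: GDY
Step 1: EAEEY
Step 2: EECXEEY
Step 3: EEDXXEEY
Step 4: EEEEXXEEY
Step 5: EEEEXXEEY  (unchanged — fixed point at step 4)

Answer: EEEEXXEEY


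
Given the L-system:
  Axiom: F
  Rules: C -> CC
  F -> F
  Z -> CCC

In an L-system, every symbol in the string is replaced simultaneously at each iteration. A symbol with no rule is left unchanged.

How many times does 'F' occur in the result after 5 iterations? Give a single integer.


Step 0: F  (1 'F')
Step 1: F  (1 'F')
Step 2: F  (1 'F')
Step 3: F  (1 'F')
Step 4: F  (1 'F')
Step 5: F  (1 'F')

Answer: 1


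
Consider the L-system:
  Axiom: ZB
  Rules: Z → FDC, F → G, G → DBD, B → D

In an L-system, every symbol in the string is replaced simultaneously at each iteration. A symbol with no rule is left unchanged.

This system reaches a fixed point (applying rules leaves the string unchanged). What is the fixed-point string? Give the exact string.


Answer: DDDDCD

Derivation:
Step 0: ZB
Step 1: FDCD
Step 2: GDCD
Step 3: DBDDCD
Step 4: DDDDCD
Step 5: DDDDCD  (unchanged — fixed point at step 4)


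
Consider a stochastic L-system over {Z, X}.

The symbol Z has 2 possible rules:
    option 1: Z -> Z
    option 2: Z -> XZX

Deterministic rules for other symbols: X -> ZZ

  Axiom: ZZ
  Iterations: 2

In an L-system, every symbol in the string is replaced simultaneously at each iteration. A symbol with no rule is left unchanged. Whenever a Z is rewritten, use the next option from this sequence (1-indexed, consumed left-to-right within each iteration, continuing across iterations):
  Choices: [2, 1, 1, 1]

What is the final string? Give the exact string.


Step 0: ZZ
Step 1: XZXZ  (used choices [2, 1])
Step 2: ZZZZZZ  (used choices [1, 1])

Answer: ZZZZZZ


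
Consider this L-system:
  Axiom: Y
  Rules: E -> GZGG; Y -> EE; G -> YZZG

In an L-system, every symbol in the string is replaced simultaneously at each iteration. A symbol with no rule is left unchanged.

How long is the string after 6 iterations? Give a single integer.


Answer: 278

Derivation:
Step 0: length = 1
Step 1: length = 2
Step 2: length = 8
Step 3: length = 26
Step 4: length = 50
Step 5: length = 110
Step 6: length = 278


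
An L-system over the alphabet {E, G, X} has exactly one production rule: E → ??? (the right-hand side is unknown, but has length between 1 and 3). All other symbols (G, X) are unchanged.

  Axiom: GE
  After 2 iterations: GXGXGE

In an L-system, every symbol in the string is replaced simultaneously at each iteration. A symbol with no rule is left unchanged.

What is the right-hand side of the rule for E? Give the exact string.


Trying E → XGE:
  Step 0: GE
  Step 1: GXGE
  Step 2: GXGXGE
Matches the given result.

Answer: XGE


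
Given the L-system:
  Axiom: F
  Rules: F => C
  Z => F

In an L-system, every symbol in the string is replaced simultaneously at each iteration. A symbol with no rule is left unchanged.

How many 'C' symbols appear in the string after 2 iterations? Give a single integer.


Step 0: F  (0 'C')
Step 1: C  (1 'C')
Step 2: C  (1 'C')

Answer: 1


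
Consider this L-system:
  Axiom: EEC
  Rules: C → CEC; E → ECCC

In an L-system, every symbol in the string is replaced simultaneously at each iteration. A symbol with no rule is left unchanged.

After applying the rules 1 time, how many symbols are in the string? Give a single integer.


Answer: 11

Derivation:
Step 0: length = 3
Step 1: length = 11


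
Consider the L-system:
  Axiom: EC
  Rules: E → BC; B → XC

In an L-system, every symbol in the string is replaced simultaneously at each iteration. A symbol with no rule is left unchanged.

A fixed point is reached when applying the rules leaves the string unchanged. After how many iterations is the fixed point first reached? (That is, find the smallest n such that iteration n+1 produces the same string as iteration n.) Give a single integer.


Answer: 2

Derivation:
Step 0: EC
Step 1: BCC
Step 2: XCCC
Step 3: XCCC  (unchanged — fixed point at step 2)


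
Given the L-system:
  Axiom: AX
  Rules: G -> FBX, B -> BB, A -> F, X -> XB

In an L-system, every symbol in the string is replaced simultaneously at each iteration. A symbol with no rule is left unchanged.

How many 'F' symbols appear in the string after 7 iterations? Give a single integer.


Step 0: AX  (0 'F')
Step 1: FXB  (1 'F')
Step 2: FXBBB  (1 'F')
Step 3: FXBBBBBBB  (1 'F')
Step 4: FXBBBBBBBBBBBBBBB  (1 'F')
Step 5: FXBBBBBBBBBBBBBBBBBBBBBBBBBBBBBBB  (1 'F')
Step 6: FXBBBBBBBBBBBBBBBBBBBBBBBBBBBBBBBBBBBBBBBBBBBBBBBBBBBBBBBBBBBBBBB  (1 'F')
Step 7: FXBBBBBBBBBBBBBBBBBBBBBBBBBBBBBBBBBBBBBBBBBBBBBBBBBBBBBBBBBBBBBBBBBBBBBBBBBBBBBBBBBBBBBBBBBBBBBBBBBBBBBBBBBBBBBBBBBBBBBBBBBBBBBBB  (1 'F')

Answer: 1


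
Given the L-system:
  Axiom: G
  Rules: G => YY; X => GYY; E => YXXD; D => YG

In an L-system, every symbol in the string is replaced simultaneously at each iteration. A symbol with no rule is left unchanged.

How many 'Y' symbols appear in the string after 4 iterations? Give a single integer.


Answer: 2

Derivation:
Step 0: G  (0 'Y')
Step 1: YY  (2 'Y')
Step 2: YY  (2 'Y')
Step 3: YY  (2 'Y')
Step 4: YY  (2 'Y')


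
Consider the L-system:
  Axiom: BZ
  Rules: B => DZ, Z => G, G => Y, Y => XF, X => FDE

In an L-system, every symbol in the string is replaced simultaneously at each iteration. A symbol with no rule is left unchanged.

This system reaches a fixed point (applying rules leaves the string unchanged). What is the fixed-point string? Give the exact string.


Step 0: BZ
Step 1: DZG
Step 2: DGY
Step 3: DYXF
Step 4: DXFFDEF
Step 5: DFDEFFDEF
Step 6: DFDEFFDEF  (unchanged — fixed point at step 5)

Answer: DFDEFFDEF


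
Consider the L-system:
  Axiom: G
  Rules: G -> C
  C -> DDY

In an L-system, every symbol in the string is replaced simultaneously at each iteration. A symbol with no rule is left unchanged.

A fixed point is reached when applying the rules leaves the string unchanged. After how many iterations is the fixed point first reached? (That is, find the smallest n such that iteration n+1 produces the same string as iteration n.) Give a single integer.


Answer: 2

Derivation:
Step 0: G
Step 1: C
Step 2: DDY
Step 3: DDY  (unchanged — fixed point at step 2)


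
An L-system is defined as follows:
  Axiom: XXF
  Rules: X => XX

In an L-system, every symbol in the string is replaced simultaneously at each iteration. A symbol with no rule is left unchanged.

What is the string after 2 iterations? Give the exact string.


Answer: XXXXXXXXF

Derivation:
Step 0: XXF
Step 1: XXXXF
Step 2: XXXXXXXXF


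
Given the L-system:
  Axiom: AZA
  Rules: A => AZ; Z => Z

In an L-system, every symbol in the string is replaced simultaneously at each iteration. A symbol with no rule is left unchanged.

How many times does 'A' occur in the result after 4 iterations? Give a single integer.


Answer: 2

Derivation:
Step 0: AZA  (2 'A')
Step 1: AZZAZ  (2 'A')
Step 2: AZZZAZZ  (2 'A')
Step 3: AZZZZAZZZ  (2 'A')
Step 4: AZZZZZAZZZZ  (2 'A')


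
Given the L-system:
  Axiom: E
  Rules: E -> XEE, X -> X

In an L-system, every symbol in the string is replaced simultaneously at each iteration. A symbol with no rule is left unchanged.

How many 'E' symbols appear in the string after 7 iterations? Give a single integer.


Step 0: E  (1 'E')
Step 1: XEE  (2 'E')
Step 2: XXEEXEE  (4 'E')
Step 3: XXXEEXEEXXEEXEE  (8 'E')
Step 4: XXXXEEXEEXXEEXEEXXXEEXEEXXEEXEE  (16 'E')
Step 5: XXXXXEEXEEXXEEXEEXXXEEXEEXXEEXEEXXXXEEXEEXXEEXEEXXXEEXEEXXEEXEE  (32 'E')
Step 6: XXXXXXEEXEEXXEEXEEXXXEEXEEXXEEXEEXXXXEEXEEXXEEXEEXXXEEXEEXXEEXEEXXXXXEEXEEXXEEXEEXXXEEXEEXXEEXEEXXXXEEXEEXXEEXEEXXXEEXEEXXEEXEE  (64 'E')
Step 7: XXXXXXXEEXEEXXEEXEEXXXEEXEEXXEEXEEXXXXEEXEEXXEEXEEXXXEEXEEXXEEXEEXXXXXEEXEEXXEEXEEXXXEEXEEXXEEXEEXXXXEEXEEXXEEXEEXXXEEXEEXXEEXEEXXXXXXEEXEEXXEEXEEXXXEEXEEXXEEXEEXXXXEEXEEXXEEXEEXXXEEXEEXXEEXEEXXXXXEEXEEXXEEXEEXXXEEXEEXXEEXEEXXXXEEXEEXXEEXEEXXXEEXEEXXEEXEE  (128 'E')

Answer: 128


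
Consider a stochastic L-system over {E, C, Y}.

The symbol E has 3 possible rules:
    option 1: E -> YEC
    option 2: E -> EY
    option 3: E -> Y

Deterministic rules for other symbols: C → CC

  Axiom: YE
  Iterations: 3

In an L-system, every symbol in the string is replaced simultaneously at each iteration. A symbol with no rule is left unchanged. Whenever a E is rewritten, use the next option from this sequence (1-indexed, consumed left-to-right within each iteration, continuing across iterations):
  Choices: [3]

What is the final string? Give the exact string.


Step 0: YE
Step 1: YY  (used choices [3])
Step 2: YY  (used choices [])
Step 3: YY  (used choices [])

Answer: YY


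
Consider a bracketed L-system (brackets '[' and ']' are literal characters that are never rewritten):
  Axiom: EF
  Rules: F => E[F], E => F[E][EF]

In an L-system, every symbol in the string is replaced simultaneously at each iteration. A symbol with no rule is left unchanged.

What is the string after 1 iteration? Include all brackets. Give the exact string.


Answer: F[E][EF]E[F]

Derivation:
Step 0: EF
Step 1: F[E][EF]E[F]


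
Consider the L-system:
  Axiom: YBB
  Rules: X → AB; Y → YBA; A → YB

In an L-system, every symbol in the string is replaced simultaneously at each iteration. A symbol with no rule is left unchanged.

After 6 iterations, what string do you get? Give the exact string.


Answer: YBABYBBYBABBYBABYBBBYBABYBBYBABBBYBABYBBYBABBYBABYBBBBB

Derivation:
Step 0: YBB
Step 1: YBABB
Step 2: YBABYBBB
Step 3: YBABYBBYBABBB
Step 4: YBABYBBYBABBYBABYBBBB
Step 5: YBABYBBYBABBYBABYBBBYBABYBBYBABBBB
Step 6: YBABYBBYBABBYBABYBBBYBABYBBYBABBBYBABYBBYBABBYBABYBBBBB


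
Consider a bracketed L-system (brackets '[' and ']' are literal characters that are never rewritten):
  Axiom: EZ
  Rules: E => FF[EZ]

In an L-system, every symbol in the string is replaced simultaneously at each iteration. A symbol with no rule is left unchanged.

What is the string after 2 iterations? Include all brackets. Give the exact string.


Answer: FF[FF[EZ]Z]Z

Derivation:
Step 0: EZ
Step 1: FF[EZ]Z
Step 2: FF[FF[EZ]Z]Z


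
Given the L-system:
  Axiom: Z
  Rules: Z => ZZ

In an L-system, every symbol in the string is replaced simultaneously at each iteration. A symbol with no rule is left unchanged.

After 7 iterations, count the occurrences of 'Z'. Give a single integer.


Answer: 128

Derivation:
Step 0: Z  (1 'Z')
Step 1: ZZ  (2 'Z')
Step 2: ZZZZ  (4 'Z')
Step 3: ZZZZZZZZ  (8 'Z')
Step 4: ZZZZZZZZZZZZZZZZ  (16 'Z')
Step 5: ZZZZZZZZZZZZZZZZZZZZZZZZZZZZZZZZ  (32 'Z')
Step 6: ZZZZZZZZZZZZZZZZZZZZZZZZZZZZZZZZZZZZZZZZZZZZZZZZZZZZZZZZZZZZZZZZ  (64 'Z')
Step 7: ZZZZZZZZZZZZZZZZZZZZZZZZZZZZZZZZZZZZZZZZZZZZZZZZZZZZZZZZZZZZZZZZZZZZZZZZZZZZZZZZZZZZZZZZZZZZZZZZZZZZZZZZZZZZZZZZZZZZZZZZZZZZZZZZ  (128 'Z')


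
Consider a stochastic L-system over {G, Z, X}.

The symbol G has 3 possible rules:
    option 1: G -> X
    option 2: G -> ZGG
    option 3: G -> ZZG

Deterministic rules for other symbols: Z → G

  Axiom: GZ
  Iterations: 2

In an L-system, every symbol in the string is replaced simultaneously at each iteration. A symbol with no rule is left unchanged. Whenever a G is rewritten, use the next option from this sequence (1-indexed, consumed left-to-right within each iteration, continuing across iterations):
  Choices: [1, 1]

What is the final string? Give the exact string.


Answer: XX

Derivation:
Step 0: GZ
Step 1: XG  (used choices [1])
Step 2: XX  (used choices [1])


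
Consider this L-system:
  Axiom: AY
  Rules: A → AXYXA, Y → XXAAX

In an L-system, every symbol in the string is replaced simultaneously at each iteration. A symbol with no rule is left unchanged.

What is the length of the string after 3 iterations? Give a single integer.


Answer: 86

Derivation:
Step 0: length = 2
Step 1: length = 10
Step 2: length = 30
Step 3: length = 86


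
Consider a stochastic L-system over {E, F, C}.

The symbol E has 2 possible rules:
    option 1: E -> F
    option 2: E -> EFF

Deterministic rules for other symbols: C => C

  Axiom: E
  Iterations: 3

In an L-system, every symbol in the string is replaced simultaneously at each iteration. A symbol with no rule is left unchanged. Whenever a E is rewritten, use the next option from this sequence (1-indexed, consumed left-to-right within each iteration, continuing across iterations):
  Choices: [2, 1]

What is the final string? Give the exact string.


Step 0: E
Step 1: EFF  (used choices [2])
Step 2: FFF  (used choices [1])
Step 3: FFF  (used choices [])

Answer: FFF


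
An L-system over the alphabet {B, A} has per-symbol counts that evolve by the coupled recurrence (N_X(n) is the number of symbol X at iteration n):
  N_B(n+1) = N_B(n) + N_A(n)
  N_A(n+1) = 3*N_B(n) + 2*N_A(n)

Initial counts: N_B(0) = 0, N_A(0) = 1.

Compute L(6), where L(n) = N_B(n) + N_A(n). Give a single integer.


Answer: 1189

Derivation:
Step 0: N_B=0, N_A=1, L=1
Step 1: N_B=1, N_A=2, L=3
Step 2: N_B=3, N_A=7, L=10
Step 3: N_B=10, N_A=23, L=33
Step 4: N_B=33, N_A=76, L=109
Step 5: N_B=109, N_A=251, L=360
Step 6: N_B=360, N_A=829, L=1189


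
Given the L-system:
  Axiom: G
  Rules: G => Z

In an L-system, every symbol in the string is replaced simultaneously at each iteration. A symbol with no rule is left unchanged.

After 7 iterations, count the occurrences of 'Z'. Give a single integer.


Step 0: G  (0 'Z')
Step 1: Z  (1 'Z')
Step 2: Z  (1 'Z')
Step 3: Z  (1 'Z')
Step 4: Z  (1 'Z')
Step 5: Z  (1 'Z')
Step 6: Z  (1 'Z')
Step 7: Z  (1 'Z')

Answer: 1


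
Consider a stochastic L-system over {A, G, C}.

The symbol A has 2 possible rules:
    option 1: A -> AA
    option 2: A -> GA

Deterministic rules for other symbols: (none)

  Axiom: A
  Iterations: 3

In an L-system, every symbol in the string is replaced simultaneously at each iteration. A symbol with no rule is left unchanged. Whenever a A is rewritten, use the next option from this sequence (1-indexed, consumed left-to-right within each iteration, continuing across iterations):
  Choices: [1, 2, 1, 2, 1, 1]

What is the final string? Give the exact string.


Answer: GGAAAAA

Derivation:
Step 0: A
Step 1: AA  (used choices [1])
Step 2: GAAA  (used choices [2, 1])
Step 3: GGAAAAA  (used choices [2, 1, 1])


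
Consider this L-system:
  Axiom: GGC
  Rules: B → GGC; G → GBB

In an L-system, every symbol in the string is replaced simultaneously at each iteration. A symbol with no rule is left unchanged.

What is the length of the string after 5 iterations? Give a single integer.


Step 0: length = 3
Step 1: length = 7
Step 2: length = 19
Step 3: length = 47
Step 4: length = 123
Step 5: length = 311

Answer: 311


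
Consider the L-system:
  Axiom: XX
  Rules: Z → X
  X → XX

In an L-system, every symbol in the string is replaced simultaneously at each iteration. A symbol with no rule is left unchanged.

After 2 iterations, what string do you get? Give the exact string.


Answer: XXXXXXXX

Derivation:
Step 0: XX
Step 1: XXXX
Step 2: XXXXXXXX


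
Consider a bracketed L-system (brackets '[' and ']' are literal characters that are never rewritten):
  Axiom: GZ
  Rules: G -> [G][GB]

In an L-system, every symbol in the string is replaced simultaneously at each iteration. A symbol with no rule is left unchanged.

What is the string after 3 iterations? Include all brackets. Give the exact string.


Answer: [[[G][GB]][[G][GB]B]][[[G][GB]][[G][GB]B]B]Z

Derivation:
Step 0: GZ
Step 1: [G][GB]Z
Step 2: [[G][GB]][[G][GB]B]Z
Step 3: [[[G][GB]][[G][GB]B]][[[G][GB]][[G][GB]B]B]Z


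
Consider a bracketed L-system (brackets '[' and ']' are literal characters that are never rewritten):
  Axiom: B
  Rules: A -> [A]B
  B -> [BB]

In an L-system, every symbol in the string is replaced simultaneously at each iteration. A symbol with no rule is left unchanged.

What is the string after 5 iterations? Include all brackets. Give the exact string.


Answer: [[[[[BB][BB]][[BB][BB]]][[[BB][BB]][[BB][BB]]]][[[[BB][BB]][[BB][BB]]][[[BB][BB]][[BB][BB]]]]]

Derivation:
Step 0: B
Step 1: [BB]
Step 2: [[BB][BB]]
Step 3: [[[BB][BB]][[BB][BB]]]
Step 4: [[[[BB][BB]][[BB][BB]]][[[BB][BB]][[BB][BB]]]]
Step 5: [[[[[BB][BB]][[BB][BB]]][[[BB][BB]][[BB][BB]]]][[[[BB][BB]][[BB][BB]]][[[BB][BB]][[BB][BB]]]]]


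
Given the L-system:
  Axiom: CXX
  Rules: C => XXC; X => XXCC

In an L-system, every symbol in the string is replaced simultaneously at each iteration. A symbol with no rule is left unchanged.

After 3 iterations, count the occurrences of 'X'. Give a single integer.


Answer: 78

Derivation:
Step 0: CXX  (2 'X')
Step 1: XXCXXCCXXCC  (6 'X')
Step 2: XXCCXXCCXXCXXCCXXCCXXCXXCXXCCXXCCXXCXXC  (22 'X')
Step 3: XXCCXXCCXXCXXCXXCCXXCCXXCXXCXXCCXXCCXXCXXCCXXCCXXCXXCXXCCXXCCXXCXXCXXCCXXCCXXCXXCCXXCCXXCXXCCXXCCXXCXXCXXCCXXCCXXCXXCXXCCXXCCXXCXXCCXXCCXXC  (78 'X')


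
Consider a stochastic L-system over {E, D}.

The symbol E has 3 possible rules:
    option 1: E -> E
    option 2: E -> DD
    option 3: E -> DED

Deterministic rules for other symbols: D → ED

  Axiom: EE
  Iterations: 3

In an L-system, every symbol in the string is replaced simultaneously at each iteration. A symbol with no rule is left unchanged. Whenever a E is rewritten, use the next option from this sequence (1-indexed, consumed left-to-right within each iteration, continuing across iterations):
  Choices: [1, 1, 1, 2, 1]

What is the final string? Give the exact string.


Answer: EEDED

Derivation:
Step 0: EE
Step 1: EE  (used choices [1, 1])
Step 2: EDD  (used choices [1, 2])
Step 3: EEDED  (used choices [1])


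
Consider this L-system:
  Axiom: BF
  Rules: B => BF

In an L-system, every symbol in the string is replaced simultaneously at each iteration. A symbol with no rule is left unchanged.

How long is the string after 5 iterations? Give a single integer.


Answer: 7

Derivation:
Step 0: length = 2
Step 1: length = 3
Step 2: length = 4
Step 3: length = 5
Step 4: length = 6
Step 5: length = 7


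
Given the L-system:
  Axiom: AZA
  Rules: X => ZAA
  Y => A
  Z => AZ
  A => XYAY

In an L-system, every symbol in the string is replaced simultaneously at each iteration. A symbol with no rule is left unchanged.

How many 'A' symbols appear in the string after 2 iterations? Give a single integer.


Step 0: AZA  (2 'A')
Step 1: XYAYAZXYAY  (3 'A')
Step 2: ZAAAXYAYAXYAYAZZAAAXYAYA  (12 'A')

Answer: 12


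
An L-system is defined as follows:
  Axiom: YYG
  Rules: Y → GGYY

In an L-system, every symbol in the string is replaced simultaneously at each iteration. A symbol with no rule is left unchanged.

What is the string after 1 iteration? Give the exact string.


Step 0: YYG
Step 1: GGYYGGYYG

Answer: GGYYGGYYG


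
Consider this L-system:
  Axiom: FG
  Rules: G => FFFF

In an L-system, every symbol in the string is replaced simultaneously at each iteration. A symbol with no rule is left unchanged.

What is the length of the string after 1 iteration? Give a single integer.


Answer: 5

Derivation:
Step 0: length = 2
Step 1: length = 5


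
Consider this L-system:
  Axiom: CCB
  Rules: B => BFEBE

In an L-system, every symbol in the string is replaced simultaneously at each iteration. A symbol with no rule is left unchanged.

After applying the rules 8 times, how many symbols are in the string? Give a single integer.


Step 0: length = 3
Step 1: length = 7
Step 2: length = 15
Step 3: length = 31
Step 4: length = 63
Step 5: length = 127
Step 6: length = 255
Step 7: length = 511
Step 8: length = 1023

Answer: 1023


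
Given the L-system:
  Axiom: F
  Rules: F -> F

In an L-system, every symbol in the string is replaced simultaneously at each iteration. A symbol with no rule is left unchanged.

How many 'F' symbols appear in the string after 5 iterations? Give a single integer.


Step 0: F  (1 'F')
Step 1: F  (1 'F')
Step 2: F  (1 'F')
Step 3: F  (1 'F')
Step 4: F  (1 'F')
Step 5: F  (1 'F')

Answer: 1


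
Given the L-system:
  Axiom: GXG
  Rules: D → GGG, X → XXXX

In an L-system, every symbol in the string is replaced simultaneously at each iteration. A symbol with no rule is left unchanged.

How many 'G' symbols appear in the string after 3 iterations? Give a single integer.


Step 0: GXG  (2 'G')
Step 1: GXXXXG  (2 'G')
Step 2: GXXXXXXXXXXXXXXXXG  (2 'G')
Step 3: GXXXXXXXXXXXXXXXXXXXXXXXXXXXXXXXXXXXXXXXXXXXXXXXXXXXXXXXXXXXXXXXXG  (2 'G')

Answer: 2


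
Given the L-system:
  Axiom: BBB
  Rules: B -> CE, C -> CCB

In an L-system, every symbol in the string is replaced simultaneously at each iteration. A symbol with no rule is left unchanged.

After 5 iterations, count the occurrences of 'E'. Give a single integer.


Answer: 27

Derivation:
Step 0: BBB  (0 'E')
Step 1: CECECE  (3 'E')
Step 2: CCBECCBECCBE  (3 'E')
Step 3: CCBCCBCEECCBCCBCEECCBCCBCEE  (6 'E')
Step 4: CCBCCBCECCBCCBCECCBEECCBCCBCECCBCCBCECCBEECCBCCBCECCBCCBCECCBEE  (12 'E')
Step 5: CCBCCBCECCBCCBCECCBECCBCCBCECCBCCBCECCBECCBCCBCEEECCBCCBCECCBCCBCECCBECCBCCBCECCBCCBCECCBECCBCCBCEEECCBCCBCECCBCCBCECCBECCBCCBCECCBCCBCECCBECCBCCBCEEE  (27 'E')


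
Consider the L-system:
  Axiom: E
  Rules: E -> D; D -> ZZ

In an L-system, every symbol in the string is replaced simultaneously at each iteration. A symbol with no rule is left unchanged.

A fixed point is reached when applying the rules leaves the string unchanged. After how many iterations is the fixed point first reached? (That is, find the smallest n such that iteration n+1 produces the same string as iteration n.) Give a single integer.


Step 0: E
Step 1: D
Step 2: ZZ
Step 3: ZZ  (unchanged — fixed point at step 2)

Answer: 2


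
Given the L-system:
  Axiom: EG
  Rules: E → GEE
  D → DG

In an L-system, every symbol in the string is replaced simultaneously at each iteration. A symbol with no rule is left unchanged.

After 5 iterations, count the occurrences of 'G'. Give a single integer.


Step 0: EG  (1 'G')
Step 1: GEEG  (2 'G')
Step 2: GGEEGEEG  (4 'G')
Step 3: GGGEEGEEGGEEGEEG  (8 'G')
Step 4: GGGGEEGEEGGEEGEEGGGEEGEEGGEEGEEG  (16 'G')
Step 5: GGGGGEEGEEGGEEGEEGGGEEGEEGGEEGEEGGGGEEGEEGGEEGEEGGGEEGEEGGEEGEEG  (32 'G')

Answer: 32


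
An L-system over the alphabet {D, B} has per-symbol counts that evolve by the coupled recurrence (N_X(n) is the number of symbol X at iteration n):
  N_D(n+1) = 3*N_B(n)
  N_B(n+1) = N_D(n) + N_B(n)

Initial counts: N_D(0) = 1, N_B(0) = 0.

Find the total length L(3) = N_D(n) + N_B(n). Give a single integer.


Answer: 7

Derivation:
Step 0: N_D=1, N_B=0, L=1
Step 1: N_D=0, N_B=1, L=1
Step 2: N_D=3, N_B=1, L=4
Step 3: N_D=3, N_B=4, L=7


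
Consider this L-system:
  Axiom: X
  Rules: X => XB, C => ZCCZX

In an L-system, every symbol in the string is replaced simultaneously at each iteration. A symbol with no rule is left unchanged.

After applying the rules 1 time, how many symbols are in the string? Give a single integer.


Step 0: length = 1
Step 1: length = 2

Answer: 2


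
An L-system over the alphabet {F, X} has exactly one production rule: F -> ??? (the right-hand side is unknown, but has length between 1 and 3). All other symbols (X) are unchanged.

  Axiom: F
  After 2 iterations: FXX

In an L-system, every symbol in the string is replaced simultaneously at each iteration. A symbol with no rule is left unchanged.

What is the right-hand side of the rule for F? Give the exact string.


Answer: FX

Derivation:
Trying F -> FX:
  Step 0: F
  Step 1: FX
  Step 2: FXX
Matches the given result.


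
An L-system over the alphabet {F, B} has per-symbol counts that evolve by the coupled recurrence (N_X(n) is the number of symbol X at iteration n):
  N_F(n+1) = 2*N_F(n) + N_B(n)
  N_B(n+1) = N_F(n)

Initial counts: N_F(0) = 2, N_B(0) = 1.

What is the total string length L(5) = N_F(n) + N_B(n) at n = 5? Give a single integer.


Answer: 239

Derivation:
Step 0: N_F=2, N_B=1, L=3
Step 1: N_F=5, N_B=2, L=7
Step 2: N_F=12, N_B=5, L=17
Step 3: N_F=29, N_B=12, L=41
Step 4: N_F=70, N_B=29, L=99
Step 5: N_F=169, N_B=70, L=239


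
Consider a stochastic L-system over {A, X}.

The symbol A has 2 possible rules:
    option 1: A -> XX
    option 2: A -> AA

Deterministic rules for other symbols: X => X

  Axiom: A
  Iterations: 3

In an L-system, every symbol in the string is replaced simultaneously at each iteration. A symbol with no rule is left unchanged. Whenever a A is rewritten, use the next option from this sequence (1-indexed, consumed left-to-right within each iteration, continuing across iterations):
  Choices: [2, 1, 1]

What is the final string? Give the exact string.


Answer: XXXX

Derivation:
Step 0: A
Step 1: AA  (used choices [2])
Step 2: XXXX  (used choices [1, 1])
Step 3: XXXX  (used choices [])


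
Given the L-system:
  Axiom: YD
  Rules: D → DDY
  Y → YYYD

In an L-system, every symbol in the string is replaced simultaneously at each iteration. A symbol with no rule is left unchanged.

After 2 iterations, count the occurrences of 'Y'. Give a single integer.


Answer: 15

Derivation:
Step 0: YD  (1 'Y')
Step 1: YYYDDDY  (4 'Y')
Step 2: YYYDYYYDYYYDDDYDDYDDYYYYD  (15 'Y')


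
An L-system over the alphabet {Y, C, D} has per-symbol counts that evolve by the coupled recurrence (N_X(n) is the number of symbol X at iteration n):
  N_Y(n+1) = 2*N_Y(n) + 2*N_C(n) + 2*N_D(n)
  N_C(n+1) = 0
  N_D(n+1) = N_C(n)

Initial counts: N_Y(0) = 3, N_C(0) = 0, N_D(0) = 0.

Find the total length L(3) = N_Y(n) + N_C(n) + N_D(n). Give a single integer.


Answer: 24

Derivation:
Step 0: N_Y=3, N_C=0, N_D=0, L=3
Step 1: N_Y=6, N_C=0, N_D=0, L=6
Step 2: N_Y=12, N_C=0, N_D=0, L=12
Step 3: N_Y=24, N_C=0, N_D=0, L=24


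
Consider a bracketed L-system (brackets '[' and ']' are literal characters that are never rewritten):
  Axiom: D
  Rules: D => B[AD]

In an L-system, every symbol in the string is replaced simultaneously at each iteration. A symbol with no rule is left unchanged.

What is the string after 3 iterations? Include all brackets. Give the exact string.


Answer: B[AB[AB[AD]]]

Derivation:
Step 0: D
Step 1: B[AD]
Step 2: B[AB[AD]]
Step 3: B[AB[AB[AD]]]


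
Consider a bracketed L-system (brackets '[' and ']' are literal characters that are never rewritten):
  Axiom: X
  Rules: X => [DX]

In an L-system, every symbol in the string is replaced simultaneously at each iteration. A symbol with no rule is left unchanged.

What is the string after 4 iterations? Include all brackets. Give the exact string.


Step 0: X
Step 1: [DX]
Step 2: [D[DX]]
Step 3: [D[D[DX]]]
Step 4: [D[D[D[DX]]]]

Answer: [D[D[D[DX]]]]


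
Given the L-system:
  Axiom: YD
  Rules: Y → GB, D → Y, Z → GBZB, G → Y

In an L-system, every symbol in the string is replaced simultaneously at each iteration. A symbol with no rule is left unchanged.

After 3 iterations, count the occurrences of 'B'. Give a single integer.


Answer: 3

Derivation:
Step 0: YD  (0 'B')
Step 1: GBY  (1 'B')
Step 2: YBGB  (2 'B')
Step 3: GBBYB  (3 'B')


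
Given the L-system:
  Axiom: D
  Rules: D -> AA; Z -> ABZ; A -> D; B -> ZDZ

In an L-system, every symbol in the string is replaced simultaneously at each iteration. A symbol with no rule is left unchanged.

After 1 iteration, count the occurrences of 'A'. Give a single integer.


Answer: 2

Derivation:
Step 0: D  (0 'A')
Step 1: AA  (2 'A')


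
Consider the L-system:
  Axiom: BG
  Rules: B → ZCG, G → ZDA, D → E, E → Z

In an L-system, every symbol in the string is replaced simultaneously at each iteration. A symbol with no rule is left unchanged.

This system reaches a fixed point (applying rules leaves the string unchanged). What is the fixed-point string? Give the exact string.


Answer: ZCZZAZZA

Derivation:
Step 0: BG
Step 1: ZCGZDA
Step 2: ZCZDAZEA
Step 3: ZCZEAZZA
Step 4: ZCZZAZZA
Step 5: ZCZZAZZA  (unchanged — fixed point at step 4)


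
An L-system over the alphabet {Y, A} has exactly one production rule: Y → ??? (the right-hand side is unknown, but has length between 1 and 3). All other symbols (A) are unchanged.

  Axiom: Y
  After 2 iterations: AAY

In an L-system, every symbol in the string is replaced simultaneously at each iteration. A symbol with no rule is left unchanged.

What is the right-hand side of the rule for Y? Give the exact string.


Trying Y → AY:
  Step 0: Y
  Step 1: AY
  Step 2: AAY
Matches the given result.

Answer: AY


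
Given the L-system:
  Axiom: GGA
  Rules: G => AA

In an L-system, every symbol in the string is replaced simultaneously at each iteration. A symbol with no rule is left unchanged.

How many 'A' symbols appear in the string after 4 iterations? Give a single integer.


Answer: 5

Derivation:
Step 0: GGA  (1 'A')
Step 1: AAAAA  (5 'A')
Step 2: AAAAA  (5 'A')
Step 3: AAAAA  (5 'A')
Step 4: AAAAA  (5 'A')


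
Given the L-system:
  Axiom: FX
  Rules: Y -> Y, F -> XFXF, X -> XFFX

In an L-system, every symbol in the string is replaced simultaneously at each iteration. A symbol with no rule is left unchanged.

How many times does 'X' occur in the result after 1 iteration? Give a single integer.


Answer: 4

Derivation:
Step 0: FX  (1 'X')
Step 1: XFXFXFFX  (4 'X')


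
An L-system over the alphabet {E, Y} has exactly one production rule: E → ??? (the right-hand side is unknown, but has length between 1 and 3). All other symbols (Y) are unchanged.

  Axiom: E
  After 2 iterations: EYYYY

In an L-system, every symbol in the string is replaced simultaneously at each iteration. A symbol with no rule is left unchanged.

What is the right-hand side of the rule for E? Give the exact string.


Answer: EYY

Derivation:
Trying E → EYY:
  Step 0: E
  Step 1: EYY
  Step 2: EYYYY
Matches the given result.
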